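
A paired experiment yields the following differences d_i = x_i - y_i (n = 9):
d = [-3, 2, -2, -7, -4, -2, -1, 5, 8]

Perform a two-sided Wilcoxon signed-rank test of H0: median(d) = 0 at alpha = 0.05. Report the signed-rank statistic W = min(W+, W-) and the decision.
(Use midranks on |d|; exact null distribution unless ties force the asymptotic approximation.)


Step 1: Drop any zero differences (none here) and take |d_i|.
|d| = [3, 2, 2, 7, 4, 2, 1, 5, 8]
Step 2: Midrank |d_i| (ties get averaged ranks).
ranks: |3|->5, |2|->3, |2|->3, |7|->8, |4|->6, |2|->3, |1|->1, |5|->7, |8|->9
Step 3: Attach original signs; sum ranks with positive sign and with negative sign.
W+ = 3 + 7 + 9 = 19
W- = 5 + 3 + 8 + 6 + 3 + 1 = 26
(Check: W+ + W- = 45 should equal n(n+1)/2 = 45.)
Step 4: Test statistic W = min(W+, W-) = 19.
Step 5: Ties in |d|, so use the tie-corrected normal approximation.
        E[W] = n(n+1)/4 = 9*10/4 = 22.5.
        Tie groups: |d|=2 (t=3); sum(t^3 - t) = 24.
        Var[W] = n(n+1)(2n+1)/24 - sum(t^3-t)/48 = 1710/24 - 24/48 = 70.75.
        z = (W - E[W]) / sqrt(Var[W]) = (19 - 22.5) / 8.4113 = -0.4161.
        Two-sided p = 2*Phi(z) = 0.677332.
Step 6: alpha = 0.05. fail to reject H0.

W+ = 19, W- = 26, W = min = 19, p = 0.677332, fail to reject H0.


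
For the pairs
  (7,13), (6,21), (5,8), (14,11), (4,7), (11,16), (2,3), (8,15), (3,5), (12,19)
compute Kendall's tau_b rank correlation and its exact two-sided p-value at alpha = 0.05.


Step 1: Enumerate the 45 unordered pairs (i,j) with i<j and classify each by sign(x_j-x_i) * sign(y_j-y_i).
  (1,2):dx=-1,dy=+8->D; (1,3):dx=-2,dy=-5->C; (1,4):dx=+7,dy=-2->D; (1,5):dx=-3,dy=-6->C
  (1,6):dx=+4,dy=+3->C; (1,7):dx=-5,dy=-10->C; (1,8):dx=+1,dy=+2->C; (1,9):dx=-4,dy=-8->C
  (1,10):dx=+5,dy=+6->C; (2,3):dx=-1,dy=-13->C; (2,4):dx=+8,dy=-10->D; (2,5):dx=-2,dy=-14->C
  (2,6):dx=+5,dy=-5->D; (2,7):dx=-4,dy=-18->C; (2,8):dx=+2,dy=-6->D; (2,9):dx=-3,dy=-16->C
  (2,10):dx=+6,dy=-2->D; (3,4):dx=+9,dy=+3->C; (3,5):dx=-1,dy=-1->C; (3,6):dx=+6,dy=+8->C
  (3,7):dx=-3,dy=-5->C; (3,8):dx=+3,dy=+7->C; (3,9):dx=-2,dy=-3->C; (3,10):dx=+7,dy=+11->C
  (4,5):dx=-10,dy=-4->C; (4,6):dx=-3,dy=+5->D; (4,7):dx=-12,dy=-8->C; (4,8):dx=-6,dy=+4->D
  (4,9):dx=-11,dy=-6->C; (4,10):dx=-2,dy=+8->D; (5,6):dx=+7,dy=+9->C; (5,7):dx=-2,dy=-4->C
  (5,8):dx=+4,dy=+8->C; (5,9):dx=-1,dy=-2->C; (5,10):dx=+8,dy=+12->C; (6,7):dx=-9,dy=-13->C
  (6,8):dx=-3,dy=-1->C; (6,9):dx=-8,dy=-11->C; (6,10):dx=+1,dy=+3->C; (7,8):dx=+6,dy=+12->C
  (7,9):dx=+1,dy=+2->C; (7,10):dx=+10,dy=+16->C; (8,9):dx=-5,dy=-10->C; (8,10):dx=+4,dy=+4->C
  (9,10):dx=+9,dy=+14->C
Step 2: C = 36, D = 9, total pairs = 45.
Step 3: tau = (C - D)/(n(n-1)/2) = (36 - 9)/45 = 0.600000.
Step 4: Exact two-sided p-value (enumerate n! = 3628800 permutations of y under H0): p = 0.016666.
Step 5: alpha = 0.05. reject H0.

tau_b = 0.6000 (C=36, D=9), p = 0.016666, reject H0.


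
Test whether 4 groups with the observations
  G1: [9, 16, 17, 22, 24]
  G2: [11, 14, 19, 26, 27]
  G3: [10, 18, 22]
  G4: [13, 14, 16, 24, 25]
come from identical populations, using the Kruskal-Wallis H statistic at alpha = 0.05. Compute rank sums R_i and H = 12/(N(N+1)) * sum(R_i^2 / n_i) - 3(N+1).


Step 1: Combine all N = 18 observations and assign midranks.
sorted (value, group, rank): (9,G1,1), (10,G3,2), (11,G2,3), (13,G4,4), (14,G2,5.5), (14,G4,5.5), (16,G1,7.5), (16,G4,7.5), (17,G1,9), (18,G3,10), (19,G2,11), (22,G1,12.5), (22,G3,12.5), (24,G1,14.5), (24,G4,14.5), (25,G4,16), (26,G2,17), (27,G2,18)
Step 2: Sum ranks within each group.
R_1 = 44.5 (n_1 = 5)
R_2 = 54.5 (n_2 = 5)
R_3 = 24.5 (n_3 = 3)
R_4 = 47.5 (n_4 = 5)
Step 3: H = 12/(N(N+1)) * sum(R_i^2/n_i) - 3(N+1)
     = 12/(18*19) * (44.5^2/5 + 54.5^2/5 + 24.5^2/3 + 47.5^2/5) - 3*19
     = 0.035088 * 1641.43 - 57
     = 0.594152.
Step 4: Ties present; correction factor C = 1 - 24/(18^3 - 18) = 0.995872. Corrected H = 0.594152 / 0.995872 = 0.596615.
Step 5: Under H0, H ~ chi^2(3); p-value = 0.897207.
Step 6: alpha = 0.05. fail to reject H0.

H = 0.5966, df = 3, p = 0.897207, fail to reject H0.


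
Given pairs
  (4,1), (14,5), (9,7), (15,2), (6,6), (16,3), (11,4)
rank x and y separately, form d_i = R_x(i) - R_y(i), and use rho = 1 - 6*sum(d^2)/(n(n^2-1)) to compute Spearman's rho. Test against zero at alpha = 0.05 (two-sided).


Step 1: Rank x and y separately (midranks; no ties here).
rank(x): 4->1, 14->5, 9->3, 15->6, 6->2, 16->7, 11->4
rank(y): 1->1, 5->5, 7->7, 2->2, 6->6, 3->3, 4->4
Step 2: d_i = R_x(i) - R_y(i); compute d_i^2.
  (1-1)^2=0, (5-5)^2=0, (3-7)^2=16, (6-2)^2=16, (2-6)^2=16, (7-3)^2=16, (4-4)^2=0
sum(d^2) = 64.
Step 3: rho = 1 - 6*64 / (7*(7^2 - 1)) = 1 - 384/336 = -0.142857.
Step 4: Under H0, t = rho * sqrt((n-2)/(1-rho^2)) = -0.3227 ~ t(5).
Step 5: Two-sided p-value from the t-distribution with 5 df = 0.759945.
Step 6: alpha = 0.05. fail to reject H0.

rho = -0.1429, p = 0.759945, fail to reject H0 at alpha = 0.05.


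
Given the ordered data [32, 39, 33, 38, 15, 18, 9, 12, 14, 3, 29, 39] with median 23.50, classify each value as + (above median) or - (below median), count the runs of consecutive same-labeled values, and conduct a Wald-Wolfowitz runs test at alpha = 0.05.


Step 1: Compute median = 23.50; label A = above, B = below.
Labels in order: AAAABBBBBBAA  (n_A = 6, n_B = 6)
Step 2: Count runs R = 3.
Step 3: Under H0 (random ordering), E[R] = 2*n_A*n_B/(n_A+n_B) + 1 = 2*6*6/12 + 1 = 7.0000.
        Var[R] = 2*n_A*n_B*(2*n_A*n_B - n_A - n_B) / ((n_A+n_B)^2 * (n_A+n_B-1)) = 4320/1584 = 2.7273.
        SD[R] = 1.6514.
Step 4: Continuity-corrected z = (R + 0.5 - E[R]) / SD[R] = (3 + 0.5 - 7.0000) / 1.6514 = -2.1194.
Step 5: Two-sided p-value via normal approximation = 2*(1 - Phi(|z|)) = 0.034060.
Step 6: alpha = 0.05. reject H0.

R = 3, z = -2.1194, p = 0.034060, reject H0.


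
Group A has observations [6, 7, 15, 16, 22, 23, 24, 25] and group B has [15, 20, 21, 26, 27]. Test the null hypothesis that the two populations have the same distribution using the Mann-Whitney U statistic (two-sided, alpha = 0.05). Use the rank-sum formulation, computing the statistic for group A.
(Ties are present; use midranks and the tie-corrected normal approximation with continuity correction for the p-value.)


Step 1: Combine and sort all 13 observations; assign midranks.
sorted (value, group): (6,X), (7,X), (15,X), (15,Y), (16,X), (20,Y), (21,Y), (22,X), (23,X), (24,X), (25,X), (26,Y), (27,Y)
ranks: 6->1, 7->2, 15->3.5, 15->3.5, 16->5, 20->6, 21->7, 22->8, 23->9, 24->10, 25->11, 26->12, 27->13
Step 2: Rank sum for X: R1 = 1 + 2 + 3.5 + 5 + 8 + 9 + 10 + 11 = 49.5.
Step 3: U_X = R1 - n1(n1+1)/2 = 49.5 - 8*9/2 = 49.5 - 36 = 13.5.
       U_Y = n1*n2 - U_X = 40 - 13.5 = 26.5.
Step 4: Ties are present, so use the tie-corrected normal approximation (with continuity correction) for the p-value.
Step 5: p-value = 0.379120; compare to alpha = 0.05. fail to reject H0.

U_X = 13.5, p = 0.379120, fail to reject H0 at alpha = 0.05.


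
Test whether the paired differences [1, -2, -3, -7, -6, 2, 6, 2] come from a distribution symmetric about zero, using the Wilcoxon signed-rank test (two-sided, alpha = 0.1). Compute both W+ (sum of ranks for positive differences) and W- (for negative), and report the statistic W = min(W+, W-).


Step 1: Drop any zero differences (none here) and take |d_i|.
|d| = [1, 2, 3, 7, 6, 2, 6, 2]
Step 2: Midrank |d_i| (ties get averaged ranks).
ranks: |1|->1, |2|->3, |3|->5, |7|->8, |6|->6.5, |2|->3, |6|->6.5, |2|->3
Step 3: Attach original signs; sum ranks with positive sign and with negative sign.
W+ = 1 + 3 + 6.5 + 3 = 13.5
W- = 3 + 5 + 8 + 6.5 = 22.5
(Check: W+ + W- = 36 should equal n(n+1)/2 = 36.)
Step 4: Test statistic W = min(W+, W-) = 13.5.
Step 5: Ties in |d|, so use the tie-corrected normal approximation.
        E[W] = n(n+1)/4 = 8*9/4 = 18.
        Tie groups: |d|=2 (t=3), |d|=6 (t=2); sum(t^3 - t) = 30.
        Var[W] = n(n+1)(2n+1)/24 - sum(t^3-t)/48 = 1224/24 - 30/48 = 50.375.
        z = (W - E[W]) / sqrt(Var[W]) = (13.5 - 18) / 7.0975 = -0.6340.
        Two-sided p = 2*Phi(z) = 0.526066.
Step 6: alpha = 0.1. fail to reject H0.

W+ = 13.5, W- = 22.5, W = min = 13.5, p = 0.526066, fail to reject H0.


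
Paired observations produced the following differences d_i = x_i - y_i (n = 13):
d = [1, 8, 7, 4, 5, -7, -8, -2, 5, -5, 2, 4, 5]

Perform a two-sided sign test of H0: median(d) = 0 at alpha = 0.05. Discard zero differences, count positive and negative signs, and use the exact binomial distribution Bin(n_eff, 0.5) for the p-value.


Step 1: Discard zero differences. Original n = 13; n_eff = number of nonzero differences = 13.
Nonzero differences (with sign): +1, +8, +7, +4, +5, -7, -8, -2, +5, -5, +2, +4, +5
Step 2: Count signs: positive = 9, negative = 4.
Step 3: Under H0: P(positive) = 0.5, so the number of positives S ~ Bin(13, 0.5).
Step 4: Two-sided exact p-value = sum of Bin(13,0.5) probabilities at or below the observed probability = 0.266846.
Step 5: alpha = 0.05. fail to reject H0.

n_eff = 13, pos = 9, neg = 4, p = 0.266846, fail to reject H0.


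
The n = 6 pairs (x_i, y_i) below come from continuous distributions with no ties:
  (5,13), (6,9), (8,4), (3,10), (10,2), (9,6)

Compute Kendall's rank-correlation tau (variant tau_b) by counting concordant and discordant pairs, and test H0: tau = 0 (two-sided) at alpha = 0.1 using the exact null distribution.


Step 1: Enumerate the 15 unordered pairs (i,j) with i<j and classify each by sign(x_j-x_i) * sign(y_j-y_i).
  (1,2):dx=+1,dy=-4->D; (1,3):dx=+3,dy=-9->D; (1,4):dx=-2,dy=-3->C; (1,5):dx=+5,dy=-11->D
  (1,6):dx=+4,dy=-7->D; (2,3):dx=+2,dy=-5->D; (2,4):dx=-3,dy=+1->D; (2,5):dx=+4,dy=-7->D
  (2,6):dx=+3,dy=-3->D; (3,4):dx=-5,dy=+6->D; (3,5):dx=+2,dy=-2->D; (3,6):dx=+1,dy=+2->C
  (4,5):dx=+7,dy=-8->D; (4,6):dx=+6,dy=-4->D; (5,6):dx=-1,dy=+4->D
Step 2: C = 2, D = 13, total pairs = 15.
Step 3: tau = (C - D)/(n(n-1)/2) = (2 - 13)/15 = -0.733333.
Step 4: Exact two-sided p-value (enumerate n! = 720 permutations of y under H0): p = 0.055556.
Step 5: alpha = 0.1. reject H0.

tau_b = -0.7333 (C=2, D=13), p = 0.055556, reject H0.


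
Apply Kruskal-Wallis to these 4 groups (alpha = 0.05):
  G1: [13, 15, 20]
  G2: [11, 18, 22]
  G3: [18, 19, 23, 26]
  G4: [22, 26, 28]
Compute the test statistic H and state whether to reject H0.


Step 1: Combine all N = 13 observations and assign midranks.
sorted (value, group, rank): (11,G2,1), (13,G1,2), (15,G1,3), (18,G2,4.5), (18,G3,4.5), (19,G3,6), (20,G1,7), (22,G2,8.5), (22,G4,8.5), (23,G3,10), (26,G3,11.5), (26,G4,11.5), (28,G4,13)
Step 2: Sum ranks within each group.
R_1 = 12 (n_1 = 3)
R_2 = 14 (n_2 = 3)
R_3 = 32 (n_3 = 4)
R_4 = 33 (n_4 = 3)
Step 3: H = 12/(N(N+1)) * sum(R_i^2/n_i) - 3(N+1)
     = 12/(13*14) * (12^2/3 + 14^2/3 + 32^2/4 + 33^2/3) - 3*14
     = 0.065934 * 732.333 - 42
     = 6.285714.
Step 4: Ties present; correction factor C = 1 - 18/(13^3 - 13) = 0.991758. Corrected H = 6.285714 / 0.991758 = 6.337950.
Step 5: Under H0, H ~ chi^2(3); p-value = 0.096277.
Step 6: alpha = 0.05. fail to reject H0.

H = 6.3380, df = 3, p = 0.096277, fail to reject H0.


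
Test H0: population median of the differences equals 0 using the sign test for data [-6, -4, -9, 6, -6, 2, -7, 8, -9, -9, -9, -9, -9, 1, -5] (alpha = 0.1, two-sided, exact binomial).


Step 1: Discard zero differences. Original n = 15; n_eff = number of nonzero differences = 15.
Nonzero differences (with sign): -6, -4, -9, +6, -6, +2, -7, +8, -9, -9, -9, -9, -9, +1, -5
Step 2: Count signs: positive = 4, negative = 11.
Step 3: Under H0: P(positive) = 0.5, so the number of positives S ~ Bin(15, 0.5).
Step 4: Two-sided exact p-value = sum of Bin(15,0.5) probabilities at or below the observed probability = 0.118469.
Step 5: alpha = 0.1. fail to reject H0.

n_eff = 15, pos = 4, neg = 11, p = 0.118469, fail to reject H0.


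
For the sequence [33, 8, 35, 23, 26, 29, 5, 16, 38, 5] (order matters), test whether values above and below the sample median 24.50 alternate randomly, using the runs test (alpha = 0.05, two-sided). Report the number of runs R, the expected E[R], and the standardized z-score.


Step 1: Compute median = 24.50; label A = above, B = below.
Labels in order: ABABAABBAB  (n_A = 5, n_B = 5)
Step 2: Count runs R = 8.
Step 3: Under H0 (random ordering), E[R] = 2*n_A*n_B/(n_A+n_B) + 1 = 2*5*5/10 + 1 = 6.0000.
        Var[R] = 2*n_A*n_B*(2*n_A*n_B - n_A - n_B) / ((n_A+n_B)^2 * (n_A+n_B-1)) = 2000/900 = 2.2222.
        SD[R] = 1.4907.
Step 4: Continuity-corrected z = (R - 0.5 - E[R]) / SD[R] = (8 - 0.5 - 6.0000) / 1.4907 = 1.0062.
Step 5: Two-sided p-value via normal approximation = 2*(1 - Phi(|z|)) = 0.314305.
Step 6: alpha = 0.05. fail to reject H0.

R = 8, z = 1.0062, p = 0.314305, fail to reject H0.


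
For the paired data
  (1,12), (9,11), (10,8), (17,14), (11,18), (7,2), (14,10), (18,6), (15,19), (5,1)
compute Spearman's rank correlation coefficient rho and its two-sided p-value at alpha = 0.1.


Step 1: Rank x and y separately (midranks; no ties here).
rank(x): 1->1, 9->4, 10->5, 17->9, 11->6, 7->3, 14->7, 18->10, 15->8, 5->2
rank(y): 12->7, 11->6, 8->4, 14->8, 18->9, 2->2, 10->5, 6->3, 19->10, 1->1
Step 2: d_i = R_x(i) - R_y(i); compute d_i^2.
  (1-7)^2=36, (4-6)^2=4, (5-4)^2=1, (9-8)^2=1, (6-9)^2=9, (3-2)^2=1, (7-5)^2=4, (10-3)^2=49, (8-10)^2=4, (2-1)^2=1
sum(d^2) = 110.
Step 3: rho = 1 - 6*110 / (10*(10^2 - 1)) = 1 - 660/990 = 0.333333.
Step 4: Under H0, t = rho * sqrt((n-2)/(1-rho^2)) = 1.0000 ~ t(8).
Step 5: Two-sided p-value from the t-distribution with 8 df = 0.346594.
Step 6: alpha = 0.1. fail to reject H0.

rho = 0.3333, p = 0.346594, fail to reject H0 at alpha = 0.1.


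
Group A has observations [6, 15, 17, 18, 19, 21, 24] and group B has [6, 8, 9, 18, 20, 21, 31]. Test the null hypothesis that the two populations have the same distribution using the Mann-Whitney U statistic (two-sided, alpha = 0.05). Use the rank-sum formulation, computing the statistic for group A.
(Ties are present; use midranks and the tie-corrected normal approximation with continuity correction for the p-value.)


Step 1: Combine and sort all 14 observations; assign midranks.
sorted (value, group): (6,X), (6,Y), (8,Y), (9,Y), (15,X), (17,X), (18,X), (18,Y), (19,X), (20,Y), (21,X), (21,Y), (24,X), (31,Y)
ranks: 6->1.5, 6->1.5, 8->3, 9->4, 15->5, 17->6, 18->7.5, 18->7.5, 19->9, 20->10, 21->11.5, 21->11.5, 24->13, 31->14
Step 2: Rank sum for X: R1 = 1.5 + 5 + 6 + 7.5 + 9 + 11.5 + 13 = 53.5.
Step 3: U_X = R1 - n1(n1+1)/2 = 53.5 - 7*8/2 = 53.5 - 28 = 25.5.
       U_Y = n1*n2 - U_X = 49 - 25.5 = 23.5.
Step 4: Ties are present, so use the tie-corrected normal approximation (with continuity correction) for the p-value.
Step 5: p-value = 0.948891; compare to alpha = 0.05. fail to reject H0.

U_X = 25.5, p = 0.948891, fail to reject H0 at alpha = 0.05.


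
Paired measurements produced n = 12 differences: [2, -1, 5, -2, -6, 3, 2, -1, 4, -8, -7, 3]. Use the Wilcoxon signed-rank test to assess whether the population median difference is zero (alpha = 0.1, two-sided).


Step 1: Drop any zero differences (none here) and take |d_i|.
|d| = [2, 1, 5, 2, 6, 3, 2, 1, 4, 8, 7, 3]
Step 2: Midrank |d_i| (ties get averaged ranks).
ranks: |2|->4, |1|->1.5, |5|->9, |2|->4, |6|->10, |3|->6.5, |2|->4, |1|->1.5, |4|->8, |8|->12, |7|->11, |3|->6.5
Step 3: Attach original signs; sum ranks with positive sign and with negative sign.
W+ = 4 + 9 + 6.5 + 4 + 8 + 6.5 = 38
W- = 1.5 + 4 + 10 + 1.5 + 12 + 11 = 40
(Check: W+ + W- = 78 should equal n(n+1)/2 = 78.)
Step 4: Test statistic W = min(W+, W-) = 38.
Step 5: Ties in |d|, so use the tie-corrected normal approximation.
        E[W] = n(n+1)/4 = 12*13/4 = 39.
        Tie groups: |d|=1 (t=2), |d|=2 (t=3), |d|=3 (t=2); sum(t^3 - t) = 36.
        Var[W] = n(n+1)(2n+1)/24 - sum(t^3-t)/48 = 3900/24 - 36/48 = 161.75.
        z = (W - E[W]) / sqrt(Var[W]) = (38 - 39) / 12.7181 = -0.0786.
        Two-sided p = 2*Phi(z) = 0.937328.
Step 6: alpha = 0.1. fail to reject H0.

W+ = 38, W- = 40, W = min = 38, p = 0.937328, fail to reject H0.


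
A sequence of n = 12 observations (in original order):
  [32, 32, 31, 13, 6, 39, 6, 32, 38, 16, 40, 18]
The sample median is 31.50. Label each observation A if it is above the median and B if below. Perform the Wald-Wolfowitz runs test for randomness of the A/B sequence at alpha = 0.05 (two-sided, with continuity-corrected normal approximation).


Step 1: Compute median = 31.50; label A = above, B = below.
Labels in order: AABBBABAABAB  (n_A = 6, n_B = 6)
Step 2: Count runs R = 8.
Step 3: Under H0 (random ordering), E[R] = 2*n_A*n_B/(n_A+n_B) + 1 = 2*6*6/12 + 1 = 7.0000.
        Var[R] = 2*n_A*n_B*(2*n_A*n_B - n_A - n_B) / ((n_A+n_B)^2 * (n_A+n_B-1)) = 4320/1584 = 2.7273.
        SD[R] = 1.6514.
Step 4: Continuity-corrected z = (R - 0.5 - E[R]) / SD[R] = (8 - 0.5 - 7.0000) / 1.6514 = 0.3028.
Step 5: Two-sided p-value via normal approximation = 2*(1 - Phi(|z|)) = 0.762069.
Step 6: alpha = 0.05. fail to reject H0.

R = 8, z = 0.3028, p = 0.762069, fail to reject H0.


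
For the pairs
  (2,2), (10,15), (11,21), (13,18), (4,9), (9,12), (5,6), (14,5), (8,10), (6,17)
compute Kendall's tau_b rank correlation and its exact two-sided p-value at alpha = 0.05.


Step 1: Enumerate the 45 unordered pairs (i,j) with i<j and classify each by sign(x_j-x_i) * sign(y_j-y_i).
  (1,2):dx=+8,dy=+13->C; (1,3):dx=+9,dy=+19->C; (1,4):dx=+11,dy=+16->C; (1,5):dx=+2,dy=+7->C
  (1,6):dx=+7,dy=+10->C; (1,7):dx=+3,dy=+4->C; (1,8):dx=+12,dy=+3->C; (1,9):dx=+6,dy=+8->C
  (1,10):dx=+4,dy=+15->C; (2,3):dx=+1,dy=+6->C; (2,4):dx=+3,dy=+3->C; (2,5):dx=-6,dy=-6->C
  (2,6):dx=-1,dy=-3->C; (2,7):dx=-5,dy=-9->C; (2,8):dx=+4,dy=-10->D; (2,9):dx=-2,dy=-5->C
  (2,10):dx=-4,dy=+2->D; (3,4):dx=+2,dy=-3->D; (3,5):dx=-7,dy=-12->C; (3,6):dx=-2,dy=-9->C
  (3,7):dx=-6,dy=-15->C; (3,8):dx=+3,dy=-16->D; (3,9):dx=-3,dy=-11->C; (3,10):dx=-5,dy=-4->C
  (4,5):dx=-9,dy=-9->C; (4,6):dx=-4,dy=-6->C; (4,7):dx=-8,dy=-12->C; (4,8):dx=+1,dy=-13->D
  (4,9):dx=-5,dy=-8->C; (4,10):dx=-7,dy=-1->C; (5,6):dx=+5,dy=+3->C; (5,7):dx=+1,dy=-3->D
  (5,8):dx=+10,dy=-4->D; (5,9):dx=+4,dy=+1->C; (5,10):dx=+2,dy=+8->C; (6,7):dx=-4,dy=-6->C
  (6,8):dx=+5,dy=-7->D; (6,9):dx=-1,dy=-2->C; (6,10):dx=-3,dy=+5->D; (7,8):dx=+9,dy=-1->D
  (7,9):dx=+3,dy=+4->C; (7,10):dx=+1,dy=+11->C; (8,9):dx=-6,dy=+5->D; (8,10):dx=-8,dy=+12->D
  (9,10):dx=-2,dy=+7->D
Step 2: C = 32, D = 13, total pairs = 45.
Step 3: tau = (C - D)/(n(n-1)/2) = (32 - 13)/45 = 0.422222.
Step 4: Exact two-sided p-value (enumerate n! = 3628800 permutations of y under H0): p = 0.108313.
Step 5: alpha = 0.05. fail to reject H0.

tau_b = 0.4222 (C=32, D=13), p = 0.108313, fail to reject H0.


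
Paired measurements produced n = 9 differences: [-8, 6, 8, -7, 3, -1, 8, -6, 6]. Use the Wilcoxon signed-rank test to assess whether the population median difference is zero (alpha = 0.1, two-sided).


Step 1: Drop any zero differences (none here) and take |d_i|.
|d| = [8, 6, 8, 7, 3, 1, 8, 6, 6]
Step 2: Midrank |d_i| (ties get averaged ranks).
ranks: |8|->8, |6|->4, |8|->8, |7|->6, |3|->2, |1|->1, |8|->8, |6|->4, |6|->4
Step 3: Attach original signs; sum ranks with positive sign and with negative sign.
W+ = 4 + 8 + 2 + 8 + 4 = 26
W- = 8 + 6 + 1 + 4 = 19
(Check: W+ + W- = 45 should equal n(n+1)/2 = 45.)
Step 4: Test statistic W = min(W+, W-) = 19.
Step 5: Ties in |d|, so use the tie-corrected normal approximation.
        E[W] = n(n+1)/4 = 9*10/4 = 22.5.
        Tie groups: |d|=6 (t=3), |d|=8 (t=3); sum(t^3 - t) = 48.
        Var[W] = n(n+1)(2n+1)/24 - sum(t^3-t)/48 = 1710/24 - 48/48 = 70.25.
        z = (W - E[W]) / sqrt(Var[W]) = (19 - 22.5) / 8.3815 = -0.4176.
        Two-sided p = 2*Phi(z) = 0.676251.
Step 6: alpha = 0.1. fail to reject H0.

W+ = 26, W- = 19, W = min = 19, p = 0.676251, fail to reject H0.


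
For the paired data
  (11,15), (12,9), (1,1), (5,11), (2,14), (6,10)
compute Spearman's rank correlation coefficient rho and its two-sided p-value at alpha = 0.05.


Step 1: Rank x and y separately (midranks; no ties here).
rank(x): 11->5, 12->6, 1->1, 5->3, 2->2, 6->4
rank(y): 15->6, 9->2, 1->1, 11->4, 14->5, 10->3
Step 2: d_i = R_x(i) - R_y(i); compute d_i^2.
  (5-6)^2=1, (6-2)^2=16, (1-1)^2=0, (3-4)^2=1, (2-5)^2=9, (4-3)^2=1
sum(d^2) = 28.
Step 3: rho = 1 - 6*28 / (6*(6^2 - 1)) = 1 - 168/210 = 0.200000.
Step 4: Under H0, t = rho * sqrt((n-2)/(1-rho^2)) = 0.4082 ~ t(4).
Step 5: Two-sided p-value from the t-distribution with 4 df = 0.704000.
Step 6: alpha = 0.05. fail to reject H0.

rho = 0.2000, p = 0.704000, fail to reject H0 at alpha = 0.05.


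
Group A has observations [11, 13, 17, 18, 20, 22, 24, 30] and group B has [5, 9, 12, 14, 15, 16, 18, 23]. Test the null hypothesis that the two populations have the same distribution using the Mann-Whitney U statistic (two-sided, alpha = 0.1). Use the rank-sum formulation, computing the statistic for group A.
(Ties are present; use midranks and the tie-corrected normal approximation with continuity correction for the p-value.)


Step 1: Combine and sort all 16 observations; assign midranks.
sorted (value, group): (5,Y), (9,Y), (11,X), (12,Y), (13,X), (14,Y), (15,Y), (16,Y), (17,X), (18,X), (18,Y), (20,X), (22,X), (23,Y), (24,X), (30,X)
ranks: 5->1, 9->2, 11->3, 12->4, 13->5, 14->6, 15->7, 16->8, 17->9, 18->10.5, 18->10.5, 20->12, 22->13, 23->14, 24->15, 30->16
Step 2: Rank sum for X: R1 = 3 + 5 + 9 + 10.5 + 12 + 13 + 15 + 16 = 83.5.
Step 3: U_X = R1 - n1(n1+1)/2 = 83.5 - 8*9/2 = 83.5 - 36 = 47.5.
       U_Y = n1*n2 - U_X = 64 - 47.5 = 16.5.
Step 4: Ties are present, so use the tie-corrected normal approximation (with continuity correction) for the p-value.
Step 5: p-value = 0.114916; compare to alpha = 0.1. fail to reject H0.

U_X = 47.5, p = 0.114916, fail to reject H0 at alpha = 0.1.


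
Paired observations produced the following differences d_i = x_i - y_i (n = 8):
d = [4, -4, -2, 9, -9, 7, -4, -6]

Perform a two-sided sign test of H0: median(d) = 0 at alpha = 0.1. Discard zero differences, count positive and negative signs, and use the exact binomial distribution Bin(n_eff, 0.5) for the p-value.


Step 1: Discard zero differences. Original n = 8; n_eff = number of nonzero differences = 8.
Nonzero differences (with sign): +4, -4, -2, +9, -9, +7, -4, -6
Step 2: Count signs: positive = 3, negative = 5.
Step 3: Under H0: P(positive) = 0.5, so the number of positives S ~ Bin(8, 0.5).
Step 4: Two-sided exact p-value = sum of Bin(8,0.5) probabilities at or below the observed probability = 0.726562.
Step 5: alpha = 0.1. fail to reject H0.

n_eff = 8, pos = 3, neg = 5, p = 0.726562, fail to reject H0.


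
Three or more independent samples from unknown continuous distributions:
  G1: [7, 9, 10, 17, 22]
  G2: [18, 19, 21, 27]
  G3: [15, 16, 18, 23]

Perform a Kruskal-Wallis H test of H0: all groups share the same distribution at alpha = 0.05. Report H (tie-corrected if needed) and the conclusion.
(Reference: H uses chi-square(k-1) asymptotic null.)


Step 1: Combine all N = 13 observations and assign midranks.
sorted (value, group, rank): (7,G1,1), (9,G1,2), (10,G1,3), (15,G3,4), (16,G3,5), (17,G1,6), (18,G2,7.5), (18,G3,7.5), (19,G2,9), (21,G2,10), (22,G1,11), (23,G3,12), (27,G2,13)
Step 2: Sum ranks within each group.
R_1 = 23 (n_1 = 5)
R_2 = 39.5 (n_2 = 4)
R_3 = 28.5 (n_3 = 4)
Step 3: H = 12/(N(N+1)) * sum(R_i^2/n_i) - 3(N+1)
     = 12/(13*14) * (23^2/5 + 39.5^2/4 + 28.5^2/4) - 3*14
     = 0.065934 * 698.925 - 42
     = 4.082967.
Step 4: Ties present; correction factor C = 1 - 6/(13^3 - 13) = 0.997253. Corrected H = 4.082967 / 0.997253 = 4.094215.
Step 5: Under H0, H ~ chi^2(2); p-value = 0.129108.
Step 6: alpha = 0.05. fail to reject H0.

H = 4.0942, df = 2, p = 0.129108, fail to reject H0.


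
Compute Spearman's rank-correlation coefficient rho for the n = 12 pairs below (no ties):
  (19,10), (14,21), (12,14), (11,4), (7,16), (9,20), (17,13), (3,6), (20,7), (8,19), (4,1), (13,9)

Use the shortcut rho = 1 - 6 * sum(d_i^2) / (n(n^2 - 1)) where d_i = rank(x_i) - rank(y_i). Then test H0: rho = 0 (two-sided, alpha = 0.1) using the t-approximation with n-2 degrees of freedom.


Step 1: Rank x and y separately (midranks; no ties here).
rank(x): 19->11, 14->9, 12->7, 11->6, 7->3, 9->5, 17->10, 3->1, 20->12, 8->4, 4->2, 13->8
rank(y): 10->6, 21->12, 14->8, 4->2, 16->9, 20->11, 13->7, 6->3, 7->4, 19->10, 1->1, 9->5
Step 2: d_i = R_x(i) - R_y(i); compute d_i^2.
  (11-6)^2=25, (9-12)^2=9, (7-8)^2=1, (6-2)^2=16, (3-9)^2=36, (5-11)^2=36, (10-7)^2=9, (1-3)^2=4, (12-4)^2=64, (4-10)^2=36, (2-1)^2=1, (8-5)^2=9
sum(d^2) = 246.
Step 3: rho = 1 - 6*246 / (12*(12^2 - 1)) = 1 - 1476/1716 = 0.139860.
Step 4: Under H0, t = rho * sqrt((n-2)/(1-rho^2)) = 0.4467 ~ t(10).
Step 5: Two-sided p-value from the t-distribution with 10 df = 0.664633.
Step 6: alpha = 0.1. fail to reject H0.

rho = 0.1399, p = 0.664633, fail to reject H0 at alpha = 0.1.


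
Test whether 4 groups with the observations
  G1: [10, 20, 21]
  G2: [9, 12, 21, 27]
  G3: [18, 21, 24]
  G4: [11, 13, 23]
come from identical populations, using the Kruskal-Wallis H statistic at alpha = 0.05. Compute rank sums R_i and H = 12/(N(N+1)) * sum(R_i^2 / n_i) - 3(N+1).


Step 1: Combine all N = 13 observations and assign midranks.
sorted (value, group, rank): (9,G2,1), (10,G1,2), (11,G4,3), (12,G2,4), (13,G4,5), (18,G3,6), (20,G1,7), (21,G1,9), (21,G2,9), (21,G3,9), (23,G4,11), (24,G3,12), (27,G2,13)
Step 2: Sum ranks within each group.
R_1 = 18 (n_1 = 3)
R_2 = 27 (n_2 = 4)
R_3 = 27 (n_3 = 3)
R_4 = 19 (n_4 = 3)
Step 3: H = 12/(N(N+1)) * sum(R_i^2/n_i) - 3(N+1)
     = 12/(13*14) * (18^2/3 + 27^2/4 + 27^2/3 + 19^2/3) - 3*14
     = 0.065934 * 653.583 - 42
     = 1.093407.
Step 4: Ties present; correction factor C = 1 - 24/(13^3 - 13) = 0.989011. Corrected H = 1.093407 / 0.989011 = 1.105556.
Step 5: Under H0, H ~ chi^2(3); p-value = 0.775733.
Step 6: alpha = 0.05. fail to reject H0.

H = 1.1056, df = 3, p = 0.775733, fail to reject H0.


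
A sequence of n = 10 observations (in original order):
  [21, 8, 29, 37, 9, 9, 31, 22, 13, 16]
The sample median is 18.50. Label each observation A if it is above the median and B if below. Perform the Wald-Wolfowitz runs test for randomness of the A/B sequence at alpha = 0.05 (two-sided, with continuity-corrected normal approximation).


Step 1: Compute median = 18.50; label A = above, B = below.
Labels in order: ABAABBAABB  (n_A = 5, n_B = 5)
Step 2: Count runs R = 6.
Step 3: Under H0 (random ordering), E[R] = 2*n_A*n_B/(n_A+n_B) + 1 = 2*5*5/10 + 1 = 6.0000.
        Var[R] = 2*n_A*n_B*(2*n_A*n_B - n_A - n_B) / ((n_A+n_B)^2 * (n_A+n_B-1)) = 2000/900 = 2.2222.
        SD[R] = 1.4907.
Step 4: R = E[R], so z = 0 with no continuity correction.
Step 5: Two-sided p-value via normal approximation = 2*(1 - Phi(|z|)) = 1.000000.
Step 6: alpha = 0.05. fail to reject H0.

R = 6, z = 0.0000, p = 1.000000, fail to reject H0.


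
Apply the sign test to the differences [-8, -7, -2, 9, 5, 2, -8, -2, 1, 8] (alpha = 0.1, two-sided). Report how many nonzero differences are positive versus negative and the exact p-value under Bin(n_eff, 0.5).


Step 1: Discard zero differences. Original n = 10; n_eff = number of nonzero differences = 10.
Nonzero differences (with sign): -8, -7, -2, +9, +5, +2, -8, -2, +1, +8
Step 2: Count signs: positive = 5, negative = 5.
Step 3: Under H0: P(positive) = 0.5, so the number of positives S ~ Bin(10, 0.5).
Step 4: Two-sided exact p-value = sum of Bin(10,0.5) probabilities at or below the observed probability = 1.000000.
Step 5: alpha = 0.1. fail to reject H0.

n_eff = 10, pos = 5, neg = 5, p = 1.000000, fail to reject H0.


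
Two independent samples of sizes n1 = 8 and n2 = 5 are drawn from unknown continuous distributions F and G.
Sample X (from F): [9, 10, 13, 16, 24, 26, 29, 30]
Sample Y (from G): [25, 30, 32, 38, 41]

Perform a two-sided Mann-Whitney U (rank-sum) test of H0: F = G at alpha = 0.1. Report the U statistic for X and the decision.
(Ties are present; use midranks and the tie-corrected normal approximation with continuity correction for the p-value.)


Step 1: Combine and sort all 13 observations; assign midranks.
sorted (value, group): (9,X), (10,X), (13,X), (16,X), (24,X), (25,Y), (26,X), (29,X), (30,X), (30,Y), (32,Y), (38,Y), (41,Y)
ranks: 9->1, 10->2, 13->3, 16->4, 24->5, 25->6, 26->7, 29->8, 30->9.5, 30->9.5, 32->11, 38->12, 41->13
Step 2: Rank sum for X: R1 = 1 + 2 + 3 + 4 + 5 + 7 + 8 + 9.5 = 39.5.
Step 3: U_X = R1 - n1(n1+1)/2 = 39.5 - 8*9/2 = 39.5 - 36 = 3.5.
       U_Y = n1*n2 - U_X = 40 - 3.5 = 36.5.
Step 4: Ties are present, so use the tie-corrected normal approximation (with continuity correction) for the p-value.
Step 5: p-value = 0.019007; compare to alpha = 0.1. reject H0.

U_X = 3.5, p = 0.019007, reject H0 at alpha = 0.1.


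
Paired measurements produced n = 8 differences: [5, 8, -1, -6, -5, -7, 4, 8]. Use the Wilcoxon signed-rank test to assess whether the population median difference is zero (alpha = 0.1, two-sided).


Step 1: Drop any zero differences (none here) and take |d_i|.
|d| = [5, 8, 1, 6, 5, 7, 4, 8]
Step 2: Midrank |d_i| (ties get averaged ranks).
ranks: |5|->3.5, |8|->7.5, |1|->1, |6|->5, |5|->3.5, |7|->6, |4|->2, |8|->7.5
Step 3: Attach original signs; sum ranks with positive sign and with negative sign.
W+ = 3.5 + 7.5 + 2 + 7.5 = 20.5
W- = 1 + 5 + 3.5 + 6 = 15.5
(Check: W+ + W- = 36 should equal n(n+1)/2 = 36.)
Step 4: Test statistic W = min(W+, W-) = 15.5.
Step 5: Ties in |d|, so use the tie-corrected normal approximation.
        E[W] = n(n+1)/4 = 8*9/4 = 18.
        Tie groups: |d|=5 (t=2), |d|=8 (t=2); sum(t^3 - t) = 12.
        Var[W] = n(n+1)(2n+1)/24 - sum(t^3-t)/48 = 1224/24 - 12/48 = 50.75.
        z = (W - E[W]) / sqrt(Var[W]) = (15.5 - 18) / 7.1239 = -0.3509.
        Two-sided p = 2*Phi(z) = 0.725640.
Step 6: alpha = 0.1. fail to reject H0.

W+ = 20.5, W- = 15.5, W = min = 15.5, p = 0.725640, fail to reject H0.


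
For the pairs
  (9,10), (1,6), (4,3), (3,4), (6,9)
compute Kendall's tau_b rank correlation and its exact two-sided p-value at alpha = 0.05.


Step 1: Enumerate the 10 unordered pairs (i,j) with i<j and classify each by sign(x_j-x_i) * sign(y_j-y_i).
  (1,2):dx=-8,dy=-4->C; (1,3):dx=-5,dy=-7->C; (1,4):dx=-6,dy=-6->C; (1,5):dx=-3,dy=-1->C
  (2,3):dx=+3,dy=-3->D; (2,4):dx=+2,dy=-2->D; (2,5):dx=+5,dy=+3->C; (3,4):dx=-1,dy=+1->D
  (3,5):dx=+2,dy=+6->C; (4,5):dx=+3,dy=+5->C
Step 2: C = 7, D = 3, total pairs = 10.
Step 3: tau = (C - D)/(n(n-1)/2) = (7 - 3)/10 = 0.400000.
Step 4: Exact two-sided p-value (enumerate n! = 120 permutations of y under H0): p = 0.483333.
Step 5: alpha = 0.05. fail to reject H0.

tau_b = 0.4000 (C=7, D=3), p = 0.483333, fail to reject H0.


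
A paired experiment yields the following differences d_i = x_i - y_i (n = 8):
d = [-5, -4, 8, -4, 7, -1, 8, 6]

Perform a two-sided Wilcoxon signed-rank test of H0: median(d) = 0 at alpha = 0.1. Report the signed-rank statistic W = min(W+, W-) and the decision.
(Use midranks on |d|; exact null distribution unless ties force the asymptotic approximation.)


Step 1: Drop any zero differences (none here) and take |d_i|.
|d| = [5, 4, 8, 4, 7, 1, 8, 6]
Step 2: Midrank |d_i| (ties get averaged ranks).
ranks: |5|->4, |4|->2.5, |8|->7.5, |4|->2.5, |7|->6, |1|->1, |8|->7.5, |6|->5
Step 3: Attach original signs; sum ranks with positive sign and with negative sign.
W+ = 7.5 + 6 + 7.5 + 5 = 26
W- = 4 + 2.5 + 2.5 + 1 = 10
(Check: W+ + W- = 36 should equal n(n+1)/2 = 36.)
Step 4: Test statistic W = min(W+, W-) = 10.
Step 5: Ties in |d|, so use the tie-corrected normal approximation.
        E[W] = n(n+1)/4 = 8*9/4 = 18.
        Tie groups: |d|=4 (t=2), |d|=8 (t=2); sum(t^3 - t) = 12.
        Var[W] = n(n+1)(2n+1)/24 - sum(t^3-t)/48 = 1224/24 - 12/48 = 50.75.
        z = (W - E[W]) / sqrt(Var[W]) = (10 - 18) / 7.1239 = -1.1230.
        Two-sided p = 2*Phi(z) = 0.261446.
Step 6: alpha = 0.1. fail to reject H0.

W+ = 26, W- = 10, W = min = 10, p = 0.261446, fail to reject H0.


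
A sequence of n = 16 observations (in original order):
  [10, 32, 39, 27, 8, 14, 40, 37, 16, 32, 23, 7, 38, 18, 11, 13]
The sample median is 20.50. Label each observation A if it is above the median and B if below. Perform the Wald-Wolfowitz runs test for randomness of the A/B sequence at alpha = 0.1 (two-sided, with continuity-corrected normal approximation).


Step 1: Compute median = 20.50; label A = above, B = below.
Labels in order: BAAABBAABAABABBB  (n_A = 8, n_B = 8)
Step 2: Count runs R = 9.
Step 3: Under H0 (random ordering), E[R] = 2*n_A*n_B/(n_A+n_B) + 1 = 2*8*8/16 + 1 = 9.0000.
        Var[R] = 2*n_A*n_B*(2*n_A*n_B - n_A - n_B) / ((n_A+n_B)^2 * (n_A+n_B-1)) = 14336/3840 = 3.7333.
        SD[R] = 1.9322.
Step 4: R = E[R], so z = 0 with no continuity correction.
Step 5: Two-sided p-value via normal approximation = 2*(1 - Phi(|z|)) = 1.000000.
Step 6: alpha = 0.1. fail to reject H0.

R = 9, z = 0.0000, p = 1.000000, fail to reject H0.


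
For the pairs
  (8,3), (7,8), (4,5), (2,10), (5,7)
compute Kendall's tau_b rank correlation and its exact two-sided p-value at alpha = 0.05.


Step 1: Enumerate the 10 unordered pairs (i,j) with i<j and classify each by sign(x_j-x_i) * sign(y_j-y_i).
  (1,2):dx=-1,dy=+5->D; (1,3):dx=-4,dy=+2->D; (1,4):dx=-6,dy=+7->D; (1,5):dx=-3,dy=+4->D
  (2,3):dx=-3,dy=-3->C; (2,4):dx=-5,dy=+2->D; (2,5):dx=-2,dy=-1->C; (3,4):dx=-2,dy=+5->D
  (3,5):dx=+1,dy=+2->C; (4,5):dx=+3,dy=-3->D
Step 2: C = 3, D = 7, total pairs = 10.
Step 3: tau = (C - D)/(n(n-1)/2) = (3 - 7)/10 = -0.400000.
Step 4: Exact two-sided p-value (enumerate n! = 120 permutations of y under H0): p = 0.483333.
Step 5: alpha = 0.05. fail to reject H0.

tau_b = -0.4000 (C=3, D=7), p = 0.483333, fail to reject H0.


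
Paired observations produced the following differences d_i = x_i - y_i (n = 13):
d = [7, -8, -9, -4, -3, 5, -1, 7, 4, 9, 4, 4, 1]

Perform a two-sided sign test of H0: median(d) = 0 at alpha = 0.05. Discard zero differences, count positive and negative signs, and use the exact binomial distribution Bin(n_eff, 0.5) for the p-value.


Step 1: Discard zero differences. Original n = 13; n_eff = number of nonzero differences = 13.
Nonzero differences (with sign): +7, -8, -9, -4, -3, +5, -1, +7, +4, +9, +4, +4, +1
Step 2: Count signs: positive = 8, negative = 5.
Step 3: Under H0: P(positive) = 0.5, so the number of positives S ~ Bin(13, 0.5).
Step 4: Two-sided exact p-value = sum of Bin(13,0.5) probabilities at or below the observed probability = 0.581055.
Step 5: alpha = 0.05. fail to reject H0.

n_eff = 13, pos = 8, neg = 5, p = 0.581055, fail to reject H0.


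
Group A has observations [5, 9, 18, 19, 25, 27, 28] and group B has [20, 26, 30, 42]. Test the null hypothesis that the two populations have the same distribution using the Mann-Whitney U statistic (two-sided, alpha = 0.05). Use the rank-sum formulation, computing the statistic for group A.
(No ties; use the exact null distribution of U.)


Step 1: Combine and sort all 11 observations; assign midranks.
sorted (value, group): (5,X), (9,X), (18,X), (19,X), (20,Y), (25,X), (26,Y), (27,X), (28,X), (30,Y), (42,Y)
ranks: 5->1, 9->2, 18->3, 19->4, 20->5, 25->6, 26->7, 27->8, 28->9, 30->10, 42->11
Step 2: Rank sum for X: R1 = 1 + 2 + 3 + 4 + 6 + 8 + 9 = 33.
Step 3: U_X = R1 - n1(n1+1)/2 = 33 - 7*8/2 = 33 - 28 = 5.
       U_Y = n1*n2 - U_X = 28 - 5 = 23.
Step 4: No ties, so the exact null distribution of U (based on enumerating the C(11,7) = 330 equally likely rank assignments) gives the two-sided p-value.
Step 5: p-value = 0.109091; compare to alpha = 0.05. fail to reject H0.

U_X = 5, p = 0.109091, fail to reject H0 at alpha = 0.05.


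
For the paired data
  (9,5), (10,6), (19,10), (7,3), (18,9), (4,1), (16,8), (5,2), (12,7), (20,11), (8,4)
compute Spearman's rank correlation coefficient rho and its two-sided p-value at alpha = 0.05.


Step 1: Rank x and y separately (midranks; no ties here).
rank(x): 9->5, 10->6, 19->10, 7->3, 18->9, 4->1, 16->8, 5->2, 12->7, 20->11, 8->4
rank(y): 5->5, 6->6, 10->10, 3->3, 9->9, 1->1, 8->8, 2->2, 7->7, 11->11, 4->4
Step 2: d_i = R_x(i) - R_y(i); compute d_i^2.
  (5-5)^2=0, (6-6)^2=0, (10-10)^2=0, (3-3)^2=0, (9-9)^2=0, (1-1)^2=0, (8-8)^2=0, (2-2)^2=0, (7-7)^2=0, (11-11)^2=0, (4-4)^2=0
sum(d^2) = 0.
Step 3: rho = 1 - 6*0 / (11*(11^2 - 1)) = 1 - 0/1320 = 1.000000.
Step 5: Two-sided p-value from the t-distribution with 9 df = 0.000000.
Step 6: alpha = 0.05. reject H0.

rho = 1.0000, p = 0.000000, reject H0 at alpha = 0.05.


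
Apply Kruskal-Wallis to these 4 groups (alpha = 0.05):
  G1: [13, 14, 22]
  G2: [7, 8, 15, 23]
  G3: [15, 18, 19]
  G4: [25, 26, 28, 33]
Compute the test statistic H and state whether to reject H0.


Step 1: Combine all N = 14 observations and assign midranks.
sorted (value, group, rank): (7,G2,1), (8,G2,2), (13,G1,3), (14,G1,4), (15,G2,5.5), (15,G3,5.5), (18,G3,7), (19,G3,8), (22,G1,9), (23,G2,10), (25,G4,11), (26,G4,12), (28,G4,13), (33,G4,14)
Step 2: Sum ranks within each group.
R_1 = 16 (n_1 = 3)
R_2 = 18.5 (n_2 = 4)
R_3 = 20.5 (n_3 = 3)
R_4 = 50 (n_4 = 4)
Step 3: H = 12/(N(N+1)) * sum(R_i^2/n_i) - 3(N+1)
     = 12/(14*15) * (16^2/3 + 18.5^2/4 + 20.5^2/3 + 50^2/4) - 3*15
     = 0.057143 * 935.979 - 45
     = 8.484524.
Step 4: Ties present; correction factor C = 1 - 6/(14^3 - 14) = 0.997802. Corrected H = 8.484524 / 0.997802 = 8.503212.
Step 5: Under H0, H ~ chi^2(3); p-value = 0.036680.
Step 6: alpha = 0.05. reject H0.

H = 8.5032, df = 3, p = 0.036680, reject H0.


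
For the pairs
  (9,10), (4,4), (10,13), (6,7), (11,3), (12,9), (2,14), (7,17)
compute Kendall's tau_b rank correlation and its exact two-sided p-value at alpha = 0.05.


Step 1: Enumerate the 28 unordered pairs (i,j) with i<j and classify each by sign(x_j-x_i) * sign(y_j-y_i).
  (1,2):dx=-5,dy=-6->C; (1,3):dx=+1,dy=+3->C; (1,4):dx=-3,dy=-3->C; (1,5):dx=+2,dy=-7->D
  (1,6):dx=+3,dy=-1->D; (1,7):dx=-7,dy=+4->D; (1,8):dx=-2,dy=+7->D; (2,3):dx=+6,dy=+9->C
  (2,4):dx=+2,dy=+3->C; (2,5):dx=+7,dy=-1->D; (2,6):dx=+8,dy=+5->C; (2,7):dx=-2,dy=+10->D
  (2,8):dx=+3,dy=+13->C; (3,4):dx=-4,dy=-6->C; (3,5):dx=+1,dy=-10->D; (3,6):dx=+2,dy=-4->D
  (3,7):dx=-8,dy=+1->D; (3,8):dx=-3,dy=+4->D; (4,5):dx=+5,dy=-4->D; (4,6):dx=+6,dy=+2->C
  (4,7):dx=-4,dy=+7->D; (4,8):dx=+1,dy=+10->C; (5,6):dx=+1,dy=+6->C; (5,7):dx=-9,dy=+11->D
  (5,8):dx=-4,dy=+14->D; (6,7):dx=-10,dy=+5->D; (6,8):dx=-5,dy=+8->D; (7,8):dx=+5,dy=+3->C
Step 2: C = 12, D = 16, total pairs = 28.
Step 3: tau = (C - D)/(n(n-1)/2) = (12 - 16)/28 = -0.142857.
Step 4: Exact two-sided p-value (enumerate n! = 40320 permutations of y under H0): p = 0.719544.
Step 5: alpha = 0.05. fail to reject H0.

tau_b = -0.1429 (C=12, D=16), p = 0.719544, fail to reject H0.


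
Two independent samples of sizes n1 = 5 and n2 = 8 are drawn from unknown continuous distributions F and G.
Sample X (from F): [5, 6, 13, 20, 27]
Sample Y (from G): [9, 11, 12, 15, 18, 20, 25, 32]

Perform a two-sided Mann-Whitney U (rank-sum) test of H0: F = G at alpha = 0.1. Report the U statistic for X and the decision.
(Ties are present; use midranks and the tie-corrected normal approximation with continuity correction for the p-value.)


Step 1: Combine and sort all 13 observations; assign midranks.
sorted (value, group): (5,X), (6,X), (9,Y), (11,Y), (12,Y), (13,X), (15,Y), (18,Y), (20,X), (20,Y), (25,Y), (27,X), (32,Y)
ranks: 5->1, 6->2, 9->3, 11->4, 12->5, 13->6, 15->7, 18->8, 20->9.5, 20->9.5, 25->11, 27->12, 32->13
Step 2: Rank sum for X: R1 = 1 + 2 + 6 + 9.5 + 12 = 30.5.
Step 3: U_X = R1 - n1(n1+1)/2 = 30.5 - 5*6/2 = 30.5 - 15 = 15.5.
       U_Y = n1*n2 - U_X = 40 - 15.5 = 24.5.
Step 4: Ties are present, so use the tie-corrected normal approximation (with continuity correction) for the p-value.
Step 5: p-value = 0.557643; compare to alpha = 0.1. fail to reject H0.

U_X = 15.5, p = 0.557643, fail to reject H0 at alpha = 0.1.


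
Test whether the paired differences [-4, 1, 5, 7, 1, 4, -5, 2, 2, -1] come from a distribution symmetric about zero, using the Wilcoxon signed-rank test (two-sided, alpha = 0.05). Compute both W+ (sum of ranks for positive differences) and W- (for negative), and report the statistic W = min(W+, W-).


Step 1: Drop any zero differences (none here) and take |d_i|.
|d| = [4, 1, 5, 7, 1, 4, 5, 2, 2, 1]
Step 2: Midrank |d_i| (ties get averaged ranks).
ranks: |4|->6.5, |1|->2, |5|->8.5, |7|->10, |1|->2, |4|->6.5, |5|->8.5, |2|->4.5, |2|->4.5, |1|->2
Step 3: Attach original signs; sum ranks with positive sign and with negative sign.
W+ = 2 + 8.5 + 10 + 2 + 6.5 + 4.5 + 4.5 = 38
W- = 6.5 + 8.5 + 2 = 17
(Check: W+ + W- = 55 should equal n(n+1)/2 = 55.)
Step 4: Test statistic W = min(W+, W-) = 17.
Step 5: Ties in |d|, so use the tie-corrected normal approximation.
        E[W] = n(n+1)/4 = 10*11/4 = 27.5.
        Tie groups: |d|=1 (t=3), |d|=2 (t=2), |d|=4 (t=2), |d|=5 (t=2); sum(t^3 - t) = 42.
        Var[W] = n(n+1)(2n+1)/24 - sum(t^3-t)/48 = 2310/24 - 42/48 = 95.375.
        z = (W - E[W]) / sqrt(Var[W]) = (17 - 27.5) / 9.7660 = -1.0752.
        Two-sided p = 2*Phi(z) = 0.282304.
Step 6: alpha = 0.05. fail to reject H0.

W+ = 38, W- = 17, W = min = 17, p = 0.282304, fail to reject H0.
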